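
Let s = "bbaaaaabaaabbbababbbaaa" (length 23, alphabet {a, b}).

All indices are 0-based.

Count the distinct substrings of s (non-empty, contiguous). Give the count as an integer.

215

sorted suffixes:
  #0 SA[0]=22  'a'
  #1 SA[1]=21  'aa'
  #2 SA[2]=20  'aaa'
  #3 SA[3]=2  'aaaaabaaabbbababbbaaa'
  #4 SA[4]=3  'aaaabaaabbbababbbaaa'
  #5 SA[5]=4  'aaabaaabbbababbbaaa'
  #6 SA[6]=8  'aaabbbababbbaaa'
  #7 SA[7]=5  'aabaaabbbababbbaaa'
  #8 SA[8]=9  'aabbbababbbaaa'
  #9 SA[9]=6  'abaaabbbababbbaaa'
  #10 SA[10]=14  'ababbbaaa'
  #11 SA[11]=16  'abbbaaa'
  #12 SA[12]=10  'abbbababbbaaa'
  #13 SA[13]=19  'baaa'
  #14 SA[14]=1  'baaaaabaaabbbababbbaaa'
  #15 SA[15]=7  'baaabbbababbbaaa'
  #16 SA[16]=13  'bababbbaaa'
  #17 SA[17]=15  'babbbaaa'
  #18 SA[18]=18  'bbaaa'
  #19 SA[19]=0  'bbaaaaabaaabbbababbbaaa'
  #20 SA[20]=12  'bbababbbaaa'
  #21 SA[21]=17  'bbbaaa'
  #22 SA[22]=11  'bbbababbbaaa'

SA = [22, 21, 20, 2, 3, 4, 8, 5, 9, 6, 14, 16, 10, 19, 1, 7, 13, 15, 18, 0, 12, 17, 11]
i: (SA[i-1],SA[i]) lcp shared
  1: (22,21) 1 'a'
  2: (21,20) 2 'aa'
  3: (20,2) 3 'aaa'
  4: (2,3) 4 'aaaa'
  5: (3,4) 3 'aaa'
  6: (4,8) 4 'aaab'
  7: (8,5) 2 'aa'
  8: (5,9) 3 'aab'
  9: (9,6) 1 'a'
  10: (6,14) 3 'aba'
  11: (14,16) 2 'ab'
  12: (16,10) 5 'abbba'
  13: (10,19) 0 ''
  14: (19,1) 4 'baaa'
  15: (1,7) 4 'baaa'
  16: (7,13) 2 'ba'
  17: (13,15) 3 'bab'
  18: (15,18) 1 'b'
  19: (18,0) 5 'bbaaa'
  20: (0,12) 3 'bba'
  21: (12,17) 2 'bb'
  22: (17,11) 4 'bbba'

n(n+1)/2 = 23·24/2 = 276
Σ LCP = 0 + 1 + 2 + 3 + 4 + 3 + 4 + 2 + 3 + 1 + 3 + 2 + 5 + 0 + 4 + 4 + 2 + 3 + 1 + 5 + 3 + 2 + 4 = 61
distinct = 276 − 61 = 215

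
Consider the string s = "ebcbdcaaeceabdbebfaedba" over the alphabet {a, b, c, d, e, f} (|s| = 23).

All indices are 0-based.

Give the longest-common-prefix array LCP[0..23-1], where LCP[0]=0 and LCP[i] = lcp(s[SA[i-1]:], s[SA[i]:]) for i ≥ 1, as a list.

sorted suffixes:
  #0 SA[0]=22  'a'
  #1 SA[1]=6  'aaeceabdbebfaedba'
  #2 SA[2]=11  'abdbebfaedba'
  #3 SA[3]=7  'aeceabdbebfaedba'
  #4 SA[4]=18  'aedba'
  #5 SA[5]=21  'ba'
  #6 SA[6]=1  'bcbdcaaeceabdbebfaedba'
  #7 SA[7]=12  'bdbebfaedba'
  #8 SA[8]=3  'bdcaaeceabdbebfaedba'
  #9 SA[9]=14  'bebfaedba'
  #10 SA[10]=16  'bfaedba'
  #11 SA[11]=5  'caaeceabdbebfaedba'
  #12 SA[12]=2  'cbdcaaeceabdbebfaedba'
  #13 SA[13]=9  'ceabdbebfaedba'
  #14 SA[14]=20  'dba'
  #15 SA[15]=13  'dbebfaedba'
  #16 SA[16]=4  'dcaaeceabdbebfaedba'
  #17 SA[17]=10  'eabdbebfaedba'
  #18 SA[18]=0  'ebcbdcaaeceabdbebfaedba'
  #19 SA[19]=15  'ebfaedba'
  #20 SA[20]=8  'eceabdbebfaedba'
  #21 SA[21]=19  'edba'
  #22 SA[22]=17  'faedba'

SA = [22, 6, 11, 7, 18, 21, 1, 12, 3, 14, 16, 5, 2, 9, 20, 13, 4, 10, 0, 15, 8, 19, 17]
rank  pair      lcp
   1  s[22:],s[6:]  1  'a'
   2  s[6:],s[11:]  1  'a'
   3  s[11:],s[7:]  1  'a'
   4  s[7:],s[18:]  2  'ae'
   5  s[18:],s[21:]  0  ''
   6  s[21:],s[1:]  1  'b'
   7  s[1:],s[12:]  1  'b'
   8  s[12:],s[3:]  2  'bd'
   9  s[3:],s[14:]  1  'b'
  10  s[14:],s[16:]  1  'b'
  11  s[16:],s[5:]  0  ''
  12  s[5:],s[2:]  1  'c'
  13  s[2:],s[9:]  1  'c'
  14  s[9:],s[20:]  0  ''
  15  s[20:],s[13:]  2  'db'
  16  s[13:],s[4:]  1  'd'
  17  s[4:],s[10:]  0  ''
  18  s[10:],s[0:]  1  'e'
  19  s[0:],s[15:]  2  'eb'
  20  s[15:],s[8:]  1  'e'
  21  s[8:],s[19:]  1  'e'
  22  s[19:],s[17:]  0  ''

[0, 1, 1, 1, 2, 0, 1, 1, 2, 1, 1, 0, 1, 1, 0, 2, 1, 0, 1, 2, 1, 1, 0]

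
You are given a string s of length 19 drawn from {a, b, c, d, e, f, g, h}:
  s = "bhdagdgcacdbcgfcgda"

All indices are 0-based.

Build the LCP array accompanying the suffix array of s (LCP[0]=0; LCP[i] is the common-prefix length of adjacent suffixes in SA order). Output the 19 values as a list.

sorted suffixes:
  #0 SA[0]=18  'a'
  #1 SA[1]=8  'acdbcgfcgda'
  #2 SA[2]=3  'agdgcacdbcgfcgda'
  #3 SA[3]=11  'bcgfcgda'
  #4 SA[4]=0  'bhdagdgcacdbcgfcgda'
  #5 SA[5]=7  'cacdbcgfcgda'
  #6 SA[6]=9  'cdbcgfcgda'
  #7 SA[7]=15  'cgda'
  #8 SA[8]=12  'cgfcgda'
  #9 SA[9]=17  'da'
  #10 SA[10]=2  'dagdgcacdbcgfcgda'
  #11 SA[11]=10  'dbcgfcgda'
  #12 SA[12]=5  'dgcacdbcgfcgda'
  #13 SA[13]=14  'fcgda'
  #14 SA[14]=6  'gcacdbcgfcgda'
  #15 SA[15]=16  'gda'
  #16 SA[16]=4  'gdgcacdbcgfcgda'
  #17 SA[17]=13  'gfcgda'
  #18 SA[18]=1  'hdagdgcacdbcgfcgda'

SA = [18, 8, 3, 11, 0, 7, 9, 15, 12, 17, 2, 10, 5, 14, 6, 16, 4, 13, 1]
rank  pair      lcp
   1  s[18:],s[8:]  1  'a'
   2  s[8:],s[3:]  1  'a'
   3  s[3:],s[11:]  0  ''
   4  s[11:],s[0:]  1  'b'
   5  s[0:],s[7:]  0  ''
   6  s[7:],s[9:]  1  'c'
   7  s[9:],s[15:]  1  'c'
   8  s[15:],s[12:]  2  'cg'
   9  s[12:],s[17:]  0  ''
  10  s[17:],s[2:]  2  'da'
  11  s[2:],s[10:]  1  'd'
  12  s[10:],s[5:]  1  'd'
  13  s[5:],s[14:]  0  ''
  14  s[14:],s[6:]  0  ''
  15  s[6:],s[16:]  1  'g'
  16  s[16:],s[4:]  2  'gd'
  17  s[4:],s[13:]  1  'g'
  18  s[13:],s[1:]  0  ''

[0, 1, 1, 0, 1, 0, 1, 1, 2, 0, 2, 1, 1, 0, 0, 1, 2, 1, 0]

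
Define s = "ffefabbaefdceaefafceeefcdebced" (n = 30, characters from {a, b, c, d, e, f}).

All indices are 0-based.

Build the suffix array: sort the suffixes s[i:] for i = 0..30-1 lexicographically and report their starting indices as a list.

[4, 13, 7, 16, 6, 5, 26, 23, 11, 27, 18, 29, 10, 24, 12, 25, 28, 19, 20, 2, 14, 21, 8, 3, 15, 22, 17, 9, 1, 0]

rank→(start, suffix):
  0 → (4, 'abbaefdceaefafceeefcdebced')
  1 → (13, 'aefafceeefcdebced')
  2 → (7, 'aefdceaefafceeefcdebced')
  3 → (16, 'afceeefcdebced')
  4 → (6, 'baefdceaefafceeefcdebced')
  5 → (5, 'bbaefdceaefafceeefcdebced')
  6 → (26, 'bced')
  7 → (23, 'cdebced')
  8 → (11, 'ceaefafceeefcdebced')
  9 → (27, 'ced')
  10 → (18, 'ceeefcdebced')
  11 → (29, 'd')
  12 → (10, 'dceaefafceeefcdebced')
  13 → (24, 'debced')
  14 → (12, 'eaefafceeefcdebced')
  15 → (25, 'ebced')
  16 → (28, 'ed')
  17 → (19, 'eeefcdebced')
  18 → (20, 'eefcdebced')
  19 → (2, 'efabbaefdceaefafceeefcdebced')
  20 → (14, 'efafceeefcdebced')
  21 → (21, 'efcdebced')
  22 → (8, 'efdceaefafceeefcdebced')
  23 → (3, 'fabbaefdceaefafceeefcdebced')
  24 → (15, 'fafceeefcdebced')
  25 → (22, 'fcdebced')
  26 → (17, 'fceeefcdebced')
  27 → (9, 'fdceaefafceeefcdebced')
  28 → (1, 'fefabbaefdceaefafceeefcdebced')
  29 → (0, 'ffefabbaefdceaefafceeefcdebced')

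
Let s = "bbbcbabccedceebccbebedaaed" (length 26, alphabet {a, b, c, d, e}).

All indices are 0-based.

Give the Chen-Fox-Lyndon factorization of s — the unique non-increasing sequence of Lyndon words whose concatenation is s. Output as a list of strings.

["bbbc", "b", "abccedceebccbebed", "aaed"]

emit factor 1: 'bbbc' (i=0, period=4)
emit factor 2: 'b' (i=4, period=1)
emit factor 3: 'abccedceebccbebed' (i=5, period=17)
emit factor 4: 'aaed' (i=22, period=4)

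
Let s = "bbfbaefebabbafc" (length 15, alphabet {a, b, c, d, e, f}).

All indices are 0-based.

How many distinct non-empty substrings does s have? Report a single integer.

107

rank | idx | suffix
   0 |   9 | abbafc
   1 |   4 | aefebabbafc
   2 |  12 | afc
   3 |   8 | babbafc
   4 |   3 | baefebabbafc
   5 |  11 | bafc
   6 |  10 | bbafc
   7 |   0 | bbfbaefebabbafc
   8 |   1 | bfbaefebabbafc
   9 |  14 | c
  10 |   7 | ebabbafc
  11 |   5 | efebabbafc
  12 |   2 | fbaefebabbafc
  13 |  13 | fc
  14 |   6 | febabbafc

SA = [9, 4, 12, 8, 3, 11, 10, 0, 1, 14, 7, 5, 2, 13, 6]
[i] adj suffixes → lcp
  [1] 9/4 → 1 ('a')
  [2] 4/12 → 1 ('a')
  [3] 12/8 → 0 ('')
  [4] 8/3 → 2 ('ba')
  [5] 3/11 → 2 ('ba')
  [6] 11/10 → 1 ('b')
  [7] 10/0 → 2 ('bb')
  [8] 0/1 → 1 ('b')
  [9] 1/14 → 0 ('')
  [10] 14/7 → 0 ('')
  [11] 7/5 → 1 ('e')
  [12] 5/2 → 0 ('')
  [13] 2/13 → 1 ('f')
  [14] 13/6 → 1 ('f')

n(n+1)/2 = 15·16/2 = 120
Σ LCP = 0 + 1 + 1 + 0 + 2 + 2 + 1 + 2 + 1 + 0 + 0 + 1 + 0 + 1 + 1 = 13
distinct = 120 − 13 = 107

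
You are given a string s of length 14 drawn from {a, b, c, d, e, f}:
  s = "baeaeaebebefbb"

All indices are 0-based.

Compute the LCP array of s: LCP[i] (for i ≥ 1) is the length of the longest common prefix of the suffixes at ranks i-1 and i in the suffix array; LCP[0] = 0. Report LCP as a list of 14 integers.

[0, 4, 2, 0, 1, 1, 1, 2, 0, 3, 1, 3, 1, 0]

rank | idx | suffix
   0 |   1 | aeaeaebebefbb
   1 |   3 | aeaebebefbb
   2 |   5 | aebebefbb
   3 |  13 | b
   4 |   0 | baeaeaebebefbb
   5 |  12 | bb
   6 |   7 | bebefbb
   7 |   9 | befbb
   8 |   2 | eaeaebebefbb
   9 |   4 | eaebebefbb
  10 |   6 | ebebefbb
  11 |   8 | ebefbb
  12 |  10 | efbb
  13 |  11 | fbb

SA = [1, 3, 5, 13, 0, 12, 7, 9, 2, 4, 6, 8, 10, 11]
[i] adj suffixes → lcp
  [1] 1/3 → 4 ('aeae')
  [2] 3/5 → 2 ('ae')
  [3] 5/13 → 0 ('')
  [4] 13/0 → 1 ('b')
  [5] 0/12 → 1 ('b')
  [6] 12/7 → 1 ('b')
  [7] 7/9 → 2 ('be')
  [8] 9/2 → 0 ('')
  [9] 2/4 → 3 ('eae')
  [10] 4/6 → 1 ('e')
  [11] 6/8 → 3 ('ebe')
  [12] 8/10 → 1 ('e')
  [13] 10/11 → 0 ('')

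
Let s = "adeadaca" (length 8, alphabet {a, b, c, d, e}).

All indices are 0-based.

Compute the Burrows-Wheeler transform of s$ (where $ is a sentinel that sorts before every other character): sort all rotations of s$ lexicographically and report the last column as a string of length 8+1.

acde$aaad

rank  rotation   last
    0  $adeadaca  a
    1  a$adeadac  c
    2  aca$adead  d
    3  adaca$ade  e
    4  adeadaca$  $
    5  ca$adeada  a
    6  daca$adea  a
    7  deadaca$a  a
    8  eadaca$ad  d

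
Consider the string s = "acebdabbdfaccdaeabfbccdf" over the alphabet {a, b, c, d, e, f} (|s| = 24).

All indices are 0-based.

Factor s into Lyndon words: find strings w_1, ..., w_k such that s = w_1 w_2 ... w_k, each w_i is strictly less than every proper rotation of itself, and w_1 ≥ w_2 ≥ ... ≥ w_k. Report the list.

["acebd", "abbdfaccdaeabfbccdf"]

emit factor 1: 'acebd' (i=0, period=5)
emit factor 2: 'abbdfaccdaeabfbccdf' (i=5, period=19)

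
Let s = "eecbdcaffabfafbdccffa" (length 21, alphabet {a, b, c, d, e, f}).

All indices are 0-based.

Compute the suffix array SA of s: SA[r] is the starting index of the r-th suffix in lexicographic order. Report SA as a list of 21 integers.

rank→(start, suffix):
  0 → (20, 'a')
  1 → (9, 'abfafbdccffa')
  2 → (12, 'afbdccffa')
  3 → (6, 'affabfafbdccffa')
  4 → (3, 'bdcaffabfafbdccffa')
  5 → (14, 'bdccffa')
  6 → (10, 'bfafbdccffa')
  7 → (5, 'caffabfafbdccffa')
  8 → (2, 'cbdcaffabfafbdccffa')
  9 → (16, 'ccffa')
  10 → (17, 'cffa')
  11 → (4, 'dcaffabfafbdccffa')
  12 → (15, 'dccffa')
  13 → (1, 'ecbdcaffabfafbdccffa')
  14 → (0, 'eecbdcaffabfafbdccffa')
  15 → (19, 'fa')
  16 → (8, 'fabfafbdccffa')
  17 → (11, 'fafbdccffa')
  18 → (13, 'fbdccffa')
  19 → (18, 'ffa')
  20 → (7, 'ffabfafbdccffa')

[20, 9, 12, 6, 3, 14, 10, 5, 2, 16, 17, 4, 15, 1, 0, 19, 8, 11, 13, 18, 7]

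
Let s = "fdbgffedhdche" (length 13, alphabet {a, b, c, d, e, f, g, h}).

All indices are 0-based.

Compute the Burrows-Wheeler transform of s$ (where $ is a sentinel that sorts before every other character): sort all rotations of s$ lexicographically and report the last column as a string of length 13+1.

rank  rotation        last
    0  $fdbgffedhdche  e
    1  bgffedhdche$fd  d
    2  che$fdbgffedhd  d
    3  dbgffedhdche$f  f
    4  dche$fdbgffedh  h
    5  dhdche$fdbgffe  e
    6  e$fdbgffedhdch  h
    7  edhdche$fdbgff  f
    8  fdbgffedhdche$  $
    9  fedhdche$fdbgf  f
   10  ffedhdche$fdbg  g
   11  gffedhdche$fdb  b
   12  hdche$fdbgffed  d
   13  he$fdbgffedhdc  c

eddfhehf$fgbdc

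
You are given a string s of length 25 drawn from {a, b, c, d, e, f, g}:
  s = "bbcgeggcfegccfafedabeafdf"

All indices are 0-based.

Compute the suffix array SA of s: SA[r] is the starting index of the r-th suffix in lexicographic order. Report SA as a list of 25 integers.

sorted suffixes:
  #0 SA[0]=18  'abeafdf'
  #1 SA[1]=21  'afdf'
  #2 SA[2]=14  'afedabeafdf'
  #3 SA[3]=0  'bbcgeggcfegccfafedabeafdf'
  #4 SA[4]=1  'bcgeggcfegccfafedabeafdf'
  #5 SA[5]=19  'beafdf'
  #6 SA[6]=11  'ccfafedabeafdf'
  #7 SA[7]=12  'cfafedabeafdf'
  #8 SA[8]=7  'cfegccfafedabeafdf'
  #9 SA[9]=2  'cgeggcfegccfafedabeafdf'
  #10 SA[10]=17  'dabeafdf'
  #11 SA[11]=23  'df'
  #12 SA[12]=20  'eafdf'
  #13 SA[13]=16  'edabeafdf'
  #14 SA[14]=9  'egccfafedabeafdf'
  #15 SA[15]=4  'eggcfegccfafedabeafdf'
  #16 SA[16]=24  'f'
  #17 SA[17]=13  'fafedabeafdf'
  #18 SA[18]=22  'fdf'
  #19 SA[19]=15  'fedabeafdf'
  #20 SA[20]=8  'fegccfafedabeafdf'
  #21 SA[21]=10  'gccfafedabeafdf'
  #22 SA[22]=6  'gcfegccfafedabeafdf'
  #23 SA[23]=3  'geggcfegccfafedabeafdf'
  #24 SA[24]=5  'ggcfegccfafedabeafdf'

[18, 21, 14, 0, 1, 19, 11, 12, 7, 2, 17, 23, 20, 16, 9, 4, 24, 13, 22, 15, 8, 10, 6, 3, 5]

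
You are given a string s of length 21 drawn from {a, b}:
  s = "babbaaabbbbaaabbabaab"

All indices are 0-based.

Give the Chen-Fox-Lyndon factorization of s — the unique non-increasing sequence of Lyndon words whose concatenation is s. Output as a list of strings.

["b", "abb", "aaabbbb", "aaabbabaab"]

emit factor 1: 'b' (i=0, period=1)
emit factor 2: 'abb' (i=1, period=3)
emit factor 3: 'aaabbbb' (i=4, period=7)
emit factor 4: 'aaabbabaab' (i=11, period=10)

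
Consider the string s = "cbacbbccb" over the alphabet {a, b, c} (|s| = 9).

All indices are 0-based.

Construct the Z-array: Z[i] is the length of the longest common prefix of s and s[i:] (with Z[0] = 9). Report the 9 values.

Z[0]=9
i=1: i≥r, start 0; Z[1]=0
i=2: i≥r, start 0; Z[2]=0
i=3: i≥r, start 0; Z[3]=2 grow→box=[3,5)
i=4: min(r-i=1, Z[1]=0)=0; Z[4]=0
i=5: i≥r, start 0; Z[5]=0
i=6: i≥r, start 0; Z[6]=1 grow→box=[6,7)
i=7: i≥r, start 0; Z[7]=2 grow→box=[7,9)
i=8: min(r-i=1, Z[1]=0)=0; Z[8]=0

[9, 0, 0, 2, 0, 0, 1, 2, 0]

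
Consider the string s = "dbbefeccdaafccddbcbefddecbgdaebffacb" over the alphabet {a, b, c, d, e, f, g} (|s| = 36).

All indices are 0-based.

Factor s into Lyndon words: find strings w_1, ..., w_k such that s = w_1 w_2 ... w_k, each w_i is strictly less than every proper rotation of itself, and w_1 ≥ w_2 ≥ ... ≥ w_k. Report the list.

emit factor 1: 'd' (i=0, period=1)
emit factor 2: 'bbefeccd' (i=1, period=8)
emit factor 3: 'aafccddbcbefddecbgdaebffacb' (i=9, period=27)

["d", "bbefeccd", "aafccddbcbefddecbgdaebffacb"]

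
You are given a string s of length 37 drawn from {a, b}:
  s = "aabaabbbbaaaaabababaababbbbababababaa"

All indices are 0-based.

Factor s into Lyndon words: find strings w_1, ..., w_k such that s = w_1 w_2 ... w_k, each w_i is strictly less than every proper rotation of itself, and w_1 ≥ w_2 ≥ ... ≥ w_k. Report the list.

emit factor 1: 'aabaabbbb' (i=0, period=9)
emit factor 2: 'aaaaabababaababbbbabababab' (i=9, period=26)
emit factor 3: 'a' (i=35, period=1)
emit factor 4: 'a' (i=36, period=1)

["aabaabbbb", "aaaaabababaababbbbabababab", "a", "a"]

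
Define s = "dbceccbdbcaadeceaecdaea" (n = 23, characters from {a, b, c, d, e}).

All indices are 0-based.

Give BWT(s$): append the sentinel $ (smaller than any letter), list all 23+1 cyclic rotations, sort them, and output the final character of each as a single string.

aecadeddcbceeebcb$aaccad

rank  rotation                  last
    0  $dbceccbdbcaadeceaecdaea  a
    1  a$dbceccbdbcaadeceaecdae  e
    2  aadeceaecdaea$dbceccbdbc  c
    3  adeceaecdaea$dbceccbdbca  a
    4  aea$dbceccbdbcaadeceaecd  d
    5  aecdaea$dbceccbdbcaadece  e
    6  bcaadeceaecdaea$dbceccbd  d
    7  bceccbdbcaadeceaecdaea$d  d
    8  bdbcaadeceaecdaea$dbcecc  c
    9  caadeceaecdaea$dbceccbdb  b
   10  cbdbcaadeceaecdaea$dbcec  c
   11  ccbdbcaadeceaecdaea$dbce  e
   12  cdaea$dbceccbdbcaadeceae  e
   13  ceaecdaea$dbceccbdbcaade  e
   14  ceccbdbcaadeceaecdaea$db  b
   15  daea$dbceccbdbcaadeceaec  c
   16  dbcaadeceaecdaea$dbceccb  b
   17  dbceccbdbcaadeceaecdaea$  $
   18  deceaecdaea$dbceccbdbcaa  a
   19  ea$dbceccbdbcaadeceaecda  a
   20  eaecdaea$dbceccbdbcaadec  c
   21  eccbdbcaadeceaecdaea$dbc  c
   22  ecdaea$dbceccbdbcaadecea  a
   23  eceaecdaea$dbceccbdbcaad  d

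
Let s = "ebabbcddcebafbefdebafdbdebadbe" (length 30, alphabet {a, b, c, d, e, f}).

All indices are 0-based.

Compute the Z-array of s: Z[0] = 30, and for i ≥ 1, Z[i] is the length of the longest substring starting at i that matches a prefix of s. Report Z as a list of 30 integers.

[30, 0, 0, 0, 0, 0, 0, 0, 0, 3, 0, 0, 0, 0, 1, 0, 0, 3, 0, 0, 0, 0, 0, 0, 3, 0, 0, 0, 0, 1]

Z[0]=30
i=1: i≥r, start 0; Z[1]=0
i=2: i≥r, start 0; Z[2]=0
i=3: i≥r, start 0; Z[3]=0
i=4: i≥r, start 0; Z[4]=0
i=5: i≥r, start 0; Z[5]=0
i=6: i≥r, start 0; Z[6]=0
i=7: i≥r, start 0; Z[7]=0
i=8: i≥r, start 0; Z[8]=0
i=9: i≥r, start 0; Z[9]=3 scan→box=[9,12)
i=10: min(r-i=2, Z[1]=0)=0; Z[10]=0
i=11: min(r-i=1, Z[2]=0)=0; Z[11]=0
i=12: i≥r, start 0; Z[12]=0
i=13: i≥r, start 0; Z[13]=0
i=14: i≥r, start 0; Z[14]=1 scan→box=[14,15)
i=15: i≥r, start 0; Z[15]=0
i=16: i≥r, start 0; Z[16]=0
i=17: i≥r, start 0; Z[17]=3 scan→box=[17,20)
i=18: min(r-i=2, Z[1]=0)=0; Z[18]=0
i=19: min(r-i=1, Z[2]=0)=0; Z[19]=0
i=20: i≥r, start 0; Z[20]=0
i=21: i≥r, start 0; Z[21]=0
i=22: i≥r, start 0; Z[22]=0
i=23: i≥r, start 0; Z[23]=0
i=24: i≥r, start 0; Z[24]=3 scan→box=[24,27)
i=25: min(r-i=2, Z[1]=0)=0; Z[25]=0
i=26: min(r-i=1, Z[2]=0)=0; Z[26]=0
i=27: i≥r, start 0; Z[27]=0
i=28: i≥r, start 0; Z[28]=0
i=29: i≥r, start 0; Z[29]=1 scan→box=[29,30)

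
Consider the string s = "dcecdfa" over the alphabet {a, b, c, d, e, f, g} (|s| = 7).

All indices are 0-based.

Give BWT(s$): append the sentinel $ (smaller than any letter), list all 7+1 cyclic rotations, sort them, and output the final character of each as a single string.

rank  rotation  last
    0  $dcecdfa  a
    1  a$dcecdf  f
    2  cdfa$dce  e
    3  cecdfa$d  d
    4  dcecdfa$  $
    5  dfa$dcec  c
    6  ecdfa$dc  c
    7  fa$dcecd  d

afed$ccd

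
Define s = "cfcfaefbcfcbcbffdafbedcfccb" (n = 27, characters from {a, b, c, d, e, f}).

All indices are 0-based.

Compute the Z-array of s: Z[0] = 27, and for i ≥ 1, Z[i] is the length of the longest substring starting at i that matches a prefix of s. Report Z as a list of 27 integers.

[27, 0, 2, 0, 0, 0, 0, 0, 3, 0, 1, 0, 1, 0, 0, 0, 0, 0, 0, 0, 0, 0, 3, 0, 1, 1, 0]

Z[0]=27
i=1: i≥r, start 0; Z[1]=0
i=2: i≥r, start 0; Z[2]=2 extend→box=[2,4)
i=3: min(r-i=1, Z[1]=0)=0; Z[3]=0
i=4: i≥r, start 0; Z[4]=0
i=5: i≥r, start 0; Z[5]=0
i=6: i≥r, start 0; Z[6]=0
i=7: i≥r, start 0; Z[7]=0
i=8: i≥r, start 0; Z[8]=3 extend→box=[8,11)
i=9: min(r-i=2, Z[1]=0)=0; Z[9]=0
i=10: min(r-i=1, Z[2]=2)=1; Z[10]=1
i=11: i≥r, start 0; Z[11]=0
i=12: i≥r, start 0; Z[12]=1 extend→box=[12,13)
i=13: i≥r, start 0; Z[13]=0
i=14: i≥r, start 0; Z[14]=0
i=15: i≥r, start 0; Z[15]=0
i=16: i≥r, start 0; Z[16]=0
i=17: i≥r, start 0; Z[17]=0
i=18: i≥r, start 0; Z[18]=0
i=19: i≥r, start 0; Z[19]=0
i=20: i≥r, start 0; Z[20]=0
i=21: i≥r, start 0; Z[21]=0
i=22: i≥r, start 0; Z[22]=3 extend→box=[22,25)
i=23: min(r-i=2, Z[1]=0)=0; Z[23]=0
i=24: min(r-i=1, Z[2]=2)=1; Z[24]=1
i=25: i≥r, start 0; Z[25]=1 extend→box=[25,26)
i=26: i≥r, start 0; Z[26]=0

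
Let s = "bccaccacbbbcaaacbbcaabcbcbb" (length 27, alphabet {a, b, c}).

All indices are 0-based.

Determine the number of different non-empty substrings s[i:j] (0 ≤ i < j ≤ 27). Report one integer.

sorted suffixes:
  #0 SA[0]=12  'aaacbbcaabcbcbb'
  #1 SA[1]=19  'aabcbcbb'
  #2 SA[2]=13  'aacbbcaabcbcbb'
  #3 SA[3]=20  'abcbcbb'
  #4 SA[4]=6  'acbbbcaaacbbcaabcbcbb'
  #5 SA[5]=14  'acbbcaabcbcbb'
  #6 SA[6]=3  'accacbbbcaaacbbcaabcbcbb'
  #7 SA[7]=26  'b'
  #8 SA[8]=25  'bb'
  #9 SA[9]=8  'bbbcaaacbbcaabcbcbb'
  #10 SA[10]=9  'bbcaaacbbcaabcbcbb'
  #11 SA[11]=16  'bbcaabcbcbb'
  #12 SA[12]=10  'bcaaacbbcaabcbcbb'
  #13 SA[13]=17  'bcaabcbcbb'
  #14 SA[14]=23  'bcbb'
  #15 SA[15]=21  'bcbcbb'
  #16 SA[16]=0  'bccaccacbbbcaaacbbcaabcbcbb'
  #17 SA[17]=11  'caaacbbcaabcbcbb'
  #18 SA[18]=18  'caabcbcbb'
  #19 SA[19]=5  'cacbbbcaaacbbcaabcbcbb'
  #20 SA[20]=2  'caccacbbbcaaacbbcaabcbcbb'
  #21 SA[21]=24  'cbb'
  #22 SA[22]=7  'cbbbcaaacbbcaabcbcbb'
  #23 SA[23]=15  'cbbcaabcbcbb'
  #24 SA[24]=22  'cbcbb'
  #25 SA[25]=4  'ccacbbbcaaacbbcaabcbcbb'
  #26 SA[26]=1  'ccaccacbbbcaaacbbcaabcbcbb'

SA = [12, 19, 13, 20, 6, 14, 3, 26, 25, 8, 9, 16, 10, 17, 23, 21, 0, 11, 18, 5, 2, 24, 7, 15, 22, 4, 1]
i: (SA[i-1],SA[i]) lcp shared
  1: (12,19) 2 'aa'
  2: (19,13) 2 'aa'
  3: (13,20) 1 'a'
  4: (20,6) 1 'a'
  5: (6,14) 4 'acbb'
  6: (14,3) 2 'ac'
  7: (3,26) 0 ''
  8: (26,25) 1 'b'
  9: (25,8) 2 'bb'
  10: (8,9) 2 'bb'
  11: (9,16) 5 'bbcaa'
  12: (16,10) 1 'b'
  13: (10,17) 4 'bcaa'
  14: (17,23) 2 'bc'
  15: (23,21) 3 'bcb'
  16: (21,0) 2 'bc'
  17: (0,11) 0 ''
  18: (11,18) 3 'caa'
  19: (18,5) 2 'ca'
  20: (5,2) 3 'cac'
  21: (2,24) 1 'c'
  22: (24,7) 3 'cbb'
  23: (7,15) 3 'cbb'
  24: (15,22) 2 'cb'
  25: (22,4) 1 'c'
  26: (4,1) 4 'ccac'

n(n+1)/2 = 27·28/2 = 378
Σ LCP = 0 + 2 + 2 + 1 + 1 + 4 + 2 + 0 + 1 + 2 + 2 + 5 + 1 + 4 + 2 + 3 + 2 + 0 + 3 + 2 + 3 + 1 + 3 + 3 + 2 + 1 + 4 = 56
distinct = 378 − 56 = 322

322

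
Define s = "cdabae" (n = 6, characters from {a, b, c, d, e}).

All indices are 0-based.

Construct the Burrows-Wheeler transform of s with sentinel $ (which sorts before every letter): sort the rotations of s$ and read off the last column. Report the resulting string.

rank  rotation last
    0  $cdabae  e
    1  abae$cd  d
    2  ae$cdab  b
    3  bae$cda  a
    4  cdabae$  $
    5  dabae$c  c
    6  e$cdaba  a

edba$ca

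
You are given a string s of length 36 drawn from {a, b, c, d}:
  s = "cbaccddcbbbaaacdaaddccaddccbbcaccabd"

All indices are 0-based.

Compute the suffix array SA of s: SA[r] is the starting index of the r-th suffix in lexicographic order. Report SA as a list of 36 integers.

[11, 12, 16, 33, 30, 2, 13, 17, 22, 10, 1, 9, 8, 27, 28, 34, 32, 29, 21, 0, 7, 26, 31, 20, 25, 3, 14, 4, 35, 15, 6, 19, 24, 5, 18, 23]

sorted suffixes:
  #0 SA[0]=11  'aaacdaaddccaddccbbcaccabd'
  #1 SA[1]=12  'aacdaaddccaddccbbcaccabd'
  #2 SA[2]=16  'aaddccaddccbbcaccabd'
  #3 SA[3]=33  'abd'
  #4 SA[4]=30  'accabd'
  #5 SA[5]=2  'accddcbbbaaacdaaddccaddccbbcaccabd'
  #6 SA[6]=13  'acdaaddccaddccbbcaccabd'
  #7 SA[7]=17  'addccaddccbbcaccabd'
  #8 SA[8]=22  'addccbbcaccabd'
  #9 SA[9]=10  'baaacdaaddccaddccbbcaccabd'
  #10 SA[10]=1  'baccddcbbbaaacdaaddccaddccbbcaccabd'
  #11 SA[11]=9  'bbaaacdaaddccaddccbbcaccabd'
  #12 SA[12]=8  'bbbaaacdaaddccaddccbbcaccabd'
  #13 SA[13]=27  'bbcaccabd'
  #14 SA[14]=28  'bcaccabd'
  #15 SA[15]=34  'bd'
  #16 SA[16]=32  'cabd'
  #17 SA[17]=29  'caccabd'
  #18 SA[18]=21  'caddccbbcaccabd'
  #19 SA[19]=0  'cbaccddcbbbaaacdaaddccaddccbbcaccabd'
  #20 SA[20]=7  'cbbbaaacdaaddccaddccbbcaccabd'
  #21 SA[21]=26  'cbbcaccabd'
  #22 SA[22]=31  'ccabd'
  #23 SA[23]=20  'ccaddccbbcaccabd'
  #24 SA[24]=25  'ccbbcaccabd'
  #25 SA[25]=3  'ccddcbbbaaacdaaddccaddccbbcaccabd'
  #26 SA[26]=14  'cdaaddccaddccbbcaccabd'
  #27 SA[27]=4  'cddcbbbaaacdaaddccaddccbbcaccabd'
  #28 SA[28]=35  'd'
  #29 SA[29]=15  'daaddccaddccbbcaccabd'
  #30 SA[30]=6  'dcbbbaaacdaaddccaddccbbcaccabd'
  #31 SA[31]=19  'dccaddccbbcaccabd'
  #32 SA[32]=24  'dccbbcaccabd'
  #33 SA[33]=5  'ddcbbbaaacdaaddccaddccbbcaccabd'
  #34 SA[34]=18  'ddccaddccbbcaccabd'
  #35 SA[35]=23  'ddccbbcaccabd'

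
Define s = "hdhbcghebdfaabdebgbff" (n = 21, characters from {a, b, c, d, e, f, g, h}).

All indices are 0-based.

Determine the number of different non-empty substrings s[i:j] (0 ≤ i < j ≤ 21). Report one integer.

216

sorted suffixes:
  #0 SA[0]=11  'aabdebgbff'
  #1 SA[1]=12  'abdebgbff'
  #2 SA[2]=3  'bcghebdfaabdebgbff'
  #3 SA[3]=13  'bdebgbff'
  #4 SA[4]=8  'bdfaabdebgbff'
  #5 SA[5]=18  'bff'
  #6 SA[6]=16  'bgbff'
  #7 SA[7]=4  'cghebdfaabdebgbff'
  #8 SA[8]=14  'debgbff'
  #9 SA[9]=9  'dfaabdebgbff'
  #10 SA[10]=1  'dhbcghebdfaabdebgbff'
  #11 SA[11]=7  'ebdfaabdebgbff'
  #12 SA[12]=15  'ebgbff'
  #13 SA[13]=20  'f'
  #14 SA[14]=10  'faabdebgbff'
  #15 SA[15]=19  'ff'
  #16 SA[16]=17  'gbff'
  #17 SA[17]=5  'ghebdfaabdebgbff'
  #18 SA[18]=2  'hbcghebdfaabdebgbff'
  #19 SA[19]=0  'hdhbcghebdfaabdebgbff'
  #20 SA[20]=6  'hebdfaabdebgbff'

SA = [11, 12, 3, 13, 8, 18, 16, 4, 14, 9, 1, 7, 15, 20, 10, 19, 17, 5, 2, 0, 6]
i: (SA[i-1],SA[i]) lcp shared
  1: (11,12) 1 'a'
  2: (12,3) 0 ''
  3: (3,13) 1 'b'
  4: (13,8) 2 'bd'
  5: (8,18) 1 'b'
  6: (18,16) 1 'b'
  7: (16,4) 0 ''
  8: (4,14) 0 ''
  9: (14,9) 1 'd'
  10: (9,1) 1 'd'
  11: (1,7) 0 ''
  12: (7,15) 2 'eb'
  13: (15,20) 0 ''
  14: (20,10) 1 'f'
  15: (10,19) 1 'f'
  16: (19,17) 0 ''
  17: (17,5) 1 'g'
  18: (5,2) 0 ''
  19: (2,0) 1 'h'
  20: (0,6) 1 'h'

n(n+1)/2 = 21·22/2 = 231
Σ LCP = 0 + 1 + 0 + 1 + 2 + 1 + 1 + 0 + 0 + 1 + 1 + 0 + 2 + 0 + 1 + 1 + 0 + 1 + 0 + 1 + 1 = 15
distinct = 231 − 15 = 216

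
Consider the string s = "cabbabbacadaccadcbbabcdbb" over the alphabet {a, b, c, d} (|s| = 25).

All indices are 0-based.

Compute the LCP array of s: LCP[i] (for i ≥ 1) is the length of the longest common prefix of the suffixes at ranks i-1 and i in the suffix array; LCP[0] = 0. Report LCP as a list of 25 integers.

[0, 4, 2, 1, 2, 1, 2, 0, 1, 3, 2, 1, 2, 4, 3, 1, 0, 2, 3, 1, 1, 1, 0, 1, 1]

rank | idx | suffix
   0 |   1 | abbabbacadaccadcbbabcdbb
   1 |   4 | abbacadaccadcbbabcdbb
   2 |  19 | abcdbb
   3 |   7 | acadaccadcbbabcdbb
   4 |  11 | accadcbbabcdbb
   5 |   9 | adaccadcbbabcdbb
   6 |  14 | adcbbabcdbb
   7 |  24 | b
   8 |   3 | babbacadaccadcbbabcdbb
   9 |  18 | babcdbb
  10 |   6 | bacadaccadcbbabcdbb
  11 |  23 | bb
  12 |   2 | bbabbacadaccadcbbabcdbb
  13 |  17 | bbabcdbb
  14 |   5 | bbacadaccadcbbabcdbb
  15 |  20 | bcdbb
  16 |   0 | cabbabbacadaccadcbbabcdbb
  17 |   8 | cadaccadcbbabcdbb
  18 |  13 | cadcbbabcdbb
  19 |  16 | cbbabcdbb
  20 |  12 | ccadcbbabcdbb
  21 |  21 | cdbb
  22 |  10 | daccadcbbabcdbb
  23 |  22 | dbb
  24 |  15 | dcbbabcdbb

SA = [1, 4, 19, 7, 11, 9, 14, 24, 3, 18, 6, 23, 2, 17, 5, 20, 0, 8, 13, 16, 12, 21, 10, 22, 15]
rank  pair      lcp
   1  s[1:],s[4:]  4  'abba'
   2  s[4:],s[19:]  2  'ab'
   3  s[19:],s[7:]  1  'a'
   4  s[7:],s[11:]  2  'ac'
   5  s[11:],s[9:]  1  'a'
   6  s[9:],s[14:]  2  'ad'
   7  s[14:],s[24:]  0  ''
   8  s[24:],s[3:]  1  'b'
   9  s[3:],s[18:]  3  'bab'
  10  s[18:],s[6:]  2  'ba'
  11  s[6:],s[23:]  1  'b'
  12  s[23:],s[2:]  2  'bb'
  13  s[2:],s[17:]  4  'bbab'
  14  s[17:],s[5:]  3  'bba'
  15  s[5:],s[20:]  1  'b'
  16  s[20:],s[0:]  0  ''
  17  s[0:],s[8:]  2  'ca'
  18  s[8:],s[13:]  3  'cad'
  19  s[13:],s[16:]  1  'c'
  20  s[16:],s[12:]  1  'c'
  21  s[12:],s[21:]  1  'c'
  22  s[21:],s[10:]  0  ''
  23  s[10:],s[22:]  1  'd'
  24  s[22:],s[15:]  1  'd'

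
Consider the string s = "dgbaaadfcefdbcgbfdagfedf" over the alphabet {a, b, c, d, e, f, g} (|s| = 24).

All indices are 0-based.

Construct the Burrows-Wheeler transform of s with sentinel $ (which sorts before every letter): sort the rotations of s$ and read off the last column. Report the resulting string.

fbaadgdgfbffea$fcddbegdca

rank  rotation                   last
    0  $dgbaaadfcefdbcgbfdagfedf  f
    1  aaadfcefdbcgbfdagfedf$dgb  b
    2  aadfcefdbcgbfdagfedf$dgba  a
    3  adfcefdbcgbfdagfedf$dgbaa  a
    4  agfedf$dgbaaadfcefdbcgbfd  d
    5  baaadfcefdbcgbfdagfedf$dg  g
    6  bcgbfdagfedf$dgbaaadfcefd  d
    7  bfdagfedf$dgbaaadfcefdbcg  g
    8  cefdbcgbfdagfedf$dgbaaadf  f
    9  cgbfdagfedf$dgbaaadfcefdb  b
   10  dagfedf$dgbaaadfcefdbcgbf  f
   11  dbcgbfdagfedf$dgbaaadfcef  f
   12  df$dgbaaadfcefdbcgbfdagfe  e
   13  dfcefdbcgbfdagfedf$dgbaaa  a
   14  dgbaaadfcefdbcgbfdagfedf$  $
   15  edf$dgbaaadfcefdbcgbfdagf  f
   16  efdbcgbfdagfedf$dgbaaadfc  c
   17  f$dgbaaadfcefdbcgbfdagfed  d
   18  fcefdbcgbfdagfedf$dgbaaad  d
   19  fdagfedf$dgbaaadfcefdbcgb  b
   20  fdbcgbfdagfedf$dgbaaadfce  e
   21  fedf$dgbaaadfcefdbcgbfdag  g
   22  gbaaadfcefdbcgbfdagfedf$d  d
   23  gbfdagfedf$dgbaaadfcefdbc  c
   24  gfedf$dgbaaadfcefdbcgbfda  a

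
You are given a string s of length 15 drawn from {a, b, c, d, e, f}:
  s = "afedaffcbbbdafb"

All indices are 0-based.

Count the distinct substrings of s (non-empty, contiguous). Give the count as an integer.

sorted suffixes:
  #0 SA[0]=12  'afb'
  #1 SA[1]=0  'afedaffcbbbdafb'
  #2 SA[2]=4  'affcbbbdafb'
  #3 SA[3]=14  'b'
  #4 SA[4]=8  'bbbdafb'
  #5 SA[5]=9  'bbdafb'
  #6 SA[6]=10  'bdafb'
  #7 SA[7]=7  'cbbbdafb'
  #8 SA[8]=11  'dafb'
  #9 SA[9]=3  'daffcbbbdafb'
  #10 SA[10]=2  'edaffcbbbdafb'
  #11 SA[11]=13  'fb'
  #12 SA[12]=6  'fcbbbdafb'
  #13 SA[13]=1  'fedaffcbbbdafb'
  #14 SA[14]=5  'ffcbbbdafb'

SA = [12, 0, 4, 14, 8, 9, 10, 7, 11, 3, 2, 13, 6, 1, 5]
i: (SA[i-1],SA[i]) lcp shared
  1: (12,0) 2 'af'
  2: (0,4) 2 'af'
  3: (4,14) 0 ''
  4: (14,8) 1 'b'
  5: (8,9) 2 'bb'
  6: (9,10) 1 'b'
  7: (10,7) 0 ''
  8: (7,11) 0 ''
  9: (11,3) 3 'daf'
  10: (3,2) 0 ''
  11: (2,13) 0 ''
  12: (13,6) 1 'f'
  13: (6,1) 1 'f'
  14: (1,5) 1 'f'

n(n+1)/2 = 15·16/2 = 120
Σ LCP = 0 + 2 + 2 + 0 + 1 + 2 + 1 + 0 + 0 + 3 + 0 + 0 + 1 + 1 + 1 = 14
distinct = 120 − 14 = 106

106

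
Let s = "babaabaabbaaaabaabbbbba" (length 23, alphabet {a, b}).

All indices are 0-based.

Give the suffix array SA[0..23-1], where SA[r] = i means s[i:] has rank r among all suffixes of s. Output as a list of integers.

rank→(start, suffix):
  0 → (22, 'a')
  1 → (10, 'aaaabaabbbbba')
  2 → (11, 'aaabaabbbbba')
  3 → (3, 'aabaabbaaaabaabbbbba')
  4 → (12, 'aabaabbbbba')
  5 → (6, 'aabbaaaabaabbbbba')
  6 → (15, 'aabbbbba')
  7 → (1, 'abaabaabbaaaabaabbbbba')
  8 → (4, 'abaabbaaaabaabbbbba')
  9 → (13, 'abaabbbbba')
  10 → (7, 'abbaaaabaabbbbba')
  11 → (16, 'abbbbba')
  12 → (21, 'ba')
  13 → (9, 'baaaabaabbbbba')
  14 → (2, 'baabaabbaaaabaabbbbba')
  15 → (5, 'baabbaaaabaabbbbba')
  16 → (14, 'baabbbbba')
  17 → (0, 'babaabaabbaaaabaabbbbba')
  18 → (20, 'bba')
  19 → (8, 'bbaaaabaabbbbba')
  20 → (19, 'bbba')
  21 → (18, 'bbbba')
  22 → (17, 'bbbbba')

[22, 10, 11, 3, 12, 6, 15, 1, 4, 13, 7, 16, 21, 9, 2, 5, 14, 0, 20, 8, 19, 18, 17]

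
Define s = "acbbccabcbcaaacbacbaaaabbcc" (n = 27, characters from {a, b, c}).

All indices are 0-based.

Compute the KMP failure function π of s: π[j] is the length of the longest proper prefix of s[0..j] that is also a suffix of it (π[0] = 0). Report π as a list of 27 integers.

π[0] = 0
j=1 s[j]='c': π[1]=0 (border '')
j=2 s[j]='b': π[2]=0 (border '')
j=3 s[j]='b': π[3]=0 (border '')
j=4 s[j]='c': π[4]=0 (border '')
j=5 s[j]='c': π[5]=0 (border '')
j=6 s[j]='a': π[6]=1 (border 'a')
j=7 s[j]='b': k: 1→0; π[7]=0 (border '')
j=8 s[j]='c': π[8]=0 (border '')
j=9 s[j]='b': π[9]=0 (border '')
j=10 s[j]='c': π[10]=0 (border '')
j=11 s[j]='a': π[11]=1 (border 'a')
j=12 s[j]='a': k: 1→0; π[12]=1 (border 'a')
j=13 s[j]='a': k: 1→0; π[13]=1 (border 'a')
j=14 s[j]='c': π[14]=2 (border 'ac')
j=15 s[j]='b': π[15]=3 (border 'acb')
j=16 s[j]='a': k: 3→0; π[16]=1 (border 'a')
j=17 s[j]='c': π[17]=2 (border 'ac')
j=18 s[j]='b': π[18]=3 (border 'acb')
j=19 s[j]='a': k: 3→0; π[19]=1 (border 'a')
j=20 s[j]='a': k: 1→0; π[20]=1 (border 'a')
j=21 s[j]='a': k: 1→0; π[21]=1 (border 'a')
j=22 s[j]='a': k: 1→0; π[22]=1 (border 'a')
j=23 s[j]='b': k: 1→0; π[23]=0 (border '')
j=24 s[j]='b': π[24]=0 (border '')
j=25 s[j]='c': π[25]=0 (border '')
j=26 s[j]='c': π[26]=0 (border '')

[0, 0, 0, 0, 0, 0, 1, 0, 0, 0, 0, 1, 1, 1, 2, 3, 1, 2, 3, 1, 1, 1, 1, 0, 0, 0, 0]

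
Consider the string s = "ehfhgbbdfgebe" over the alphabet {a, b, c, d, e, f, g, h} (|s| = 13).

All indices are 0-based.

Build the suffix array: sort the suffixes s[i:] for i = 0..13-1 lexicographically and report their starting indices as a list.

[5, 6, 11, 7, 12, 10, 0, 8, 2, 4, 9, 1, 3]

sorted suffixes:
  #0 SA[0]=5  'bbdfgebe'
  #1 SA[1]=6  'bdfgebe'
  #2 SA[2]=11  'be'
  #3 SA[3]=7  'dfgebe'
  #4 SA[4]=12  'e'
  #5 SA[5]=10  'ebe'
  #6 SA[6]=0  'ehfhgbbdfgebe'
  #7 SA[7]=8  'fgebe'
  #8 SA[8]=2  'fhgbbdfgebe'
  #9 SA[9]=4  'gbbdfgebe'
  #10 SA[10]=9  'gebe'
  #11 SA[11]=1  'hfhgbbdfgebe'
  #12 SA[12]=3  'hgbbdfgebe'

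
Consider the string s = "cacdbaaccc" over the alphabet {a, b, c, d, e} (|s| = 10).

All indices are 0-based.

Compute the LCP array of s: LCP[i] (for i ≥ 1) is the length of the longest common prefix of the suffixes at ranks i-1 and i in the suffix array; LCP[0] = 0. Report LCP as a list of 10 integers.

sorted suffixes:
  #0 SA[0]=5  'aaccc'
  #1 SA[1]=6  'accc'
  #2 SA[2]=1  'acdbaaccc'
  #3 SA[3]=4  'baaccc'
  #4 SA[4]=9  'c'
  #5 SA[5]=0  'cacdbaaccc'
  #6 SA[6]=8  'cc'
  #7 SA[7]=7  'ccc'
  #8 SA[8]=2  'cdbaaccc'
  #9 SA[9]=3  'dbaaccc'

SA = [5, 6, 1, 4, 9, 0, 8, 7, 2, 3]
i: (SA[i-1],SA[i]) lcp shared
  1: (5,6) 1 'a'
  2: (6,1) 2 'ac'
  3: (1,4) 0 ''
  4: (4,9) 0 ''
  5: (9,0) 1 'c'
  6: (0,8) 1 'c'
  7: (8,7) 2 'cc'
  8: (7,2) 1 'c'
  9: (2,3) 0 ''

[0, 1, 2, 0, 0, 1, 1, 2, 1, 0]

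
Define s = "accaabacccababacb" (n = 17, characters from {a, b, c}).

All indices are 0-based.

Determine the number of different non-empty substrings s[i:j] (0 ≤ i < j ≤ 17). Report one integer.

124

rank | idx | suffix
   0 |   3 | aabacccababacb
   1 |  10 | ababacb
   2 |  12 | abacb
   3 |   4 | abacccababacb
   4 |  14 | acb
   5 |   0 | accaabacccababacb
   6 |   6 | acccababacb
   7 |  16 | b
   8 |  11 | babacb
   9 |  13 | bacb
  10 |   5 | bacccababacb
  11 |   2 | caabacccababacb
  12 |   9 | cababacb
  13 |  15 | cb
  14 |   1 | ccaabacccababacb
  15 |   8 | ccababacb
  16 |   7 | cccababacb

SA = [3, 10, 12, 4, 14, 0, 6, 16, 11, 13, 5, 2, 9, 15, 1, 8, 7]
rank  pair      lcp
   1  s[3:],s[10:]  1  'a'
   2  s[10:],s[12:]  3  'aba'
   3  s[12:],s[4:]  4  'abac'
   4  s[4:],s[14:]  1  'a'
   5  s[14:],s[0:]  2  'ac'
   6  s[0:],s[6:]  3  'acc'
   7  s[6:],s[16:]  0  ''
   8  s[16:],s[11:]  1  'b'
   9  s[11:],s[13:]  2  'ba'
  10  s[13:],s[5:]  3  'bac'
  11  s[5:],s[2:]  0  ''
  12  s[2:],s[9:]  2  'ca'
  13  s[9:],s[15:]  1  'c'
  14  s[15:],s[1:]  1  'c'
  15  s[1:],s[8:]  3  'cca'
  16  s[8:],s[7:]  2  'cc'

n(n+1)/2 = 17·18/2 = 153
Σ LCP = 0 + 1 + 3 + 4 + 1 + 2 + 3 + 0 + 1 + 2 + 3 + 0 + 2 + 1 + 1 + 3 + 2 = 29
distinct = 153 − 29 = 124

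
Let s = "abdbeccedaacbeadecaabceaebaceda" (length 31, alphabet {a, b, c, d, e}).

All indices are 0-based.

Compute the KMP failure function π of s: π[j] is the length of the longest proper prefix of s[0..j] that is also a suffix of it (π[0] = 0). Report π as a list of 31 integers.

π[0] = 0
j=1 s[j]='b': π[1]=0 (border '')
j=2 s[j]='d': π[2]=0 (border '')
j=3 s[j]='b': π[3]=0 (border '')
j=4 s[j]='e': π[4]=0 (border '')
j=5 s[j]='c': π[5]=0 (border '')
j=6 s[j]='c': π[6]=0 (border '')
j=7 s[j]='e': π[7]=0 (border '')
j=8 s[j]='d': π[8]=0 (border '')
j=9 s[j]='a': π[9]=1 (border 'a')
j=10 s[j]='a': k: 1→0; π[10]=1 (border 'a')
j=11 s[j]='c': k: 1→0; π[11]=0 (border '')
j=12 s[j]='b': π[12]=0 (border '')
j=13 s[j]='e': π[13]=0 (border '')
j=14 s[j]='a': π[14]=1 (border 'a')
j=15 s[j]='d': k: 1→0; π[15]=0 (border '')
j=16 s[j]='e': π[16]=0 (border '')
j=17 s[j]='c': π[17]=0 (border '')
j=18 s[j]='a': π[18]=1 (border 'a')
j=19 s[j]='a': k: 1→0; π[19]=1 (border 'a')
j=20 s[j]='b': π[20]=2 (border 'ab')
j=21 s[j]='c': k: 2→0; π[21]=0 (border '')
j=22 s[j]='e': π[22]=0 (border '')
j=23 s[j]='a': π[23]=1 (border 'a')
j=24 s[j]='e': k: 1→0; π[24]=0 (border '')
j=25 s[j]='b': π[25]=0 (border '')
j=26 s[j]='a': π[26]=1 (border 'a')
j=27 s[j]='c': k: 1→0; π[27]=0 (border '')
j=28 s[j]='e': π[28]=0 (border '')
j=29 s[j]='d': π[29]=0 (border '')
j=30 s[j]='a': π[30]=1 (border 'a')

[0, 0, 0, 0, 0, 0, 0, 0, 0, 1, 1, 0, 0, 0, 1, 0, 0, 0, 1, 1, 2, 0, 0, 1, 0, 0, 1, 0, 0, 0, 1]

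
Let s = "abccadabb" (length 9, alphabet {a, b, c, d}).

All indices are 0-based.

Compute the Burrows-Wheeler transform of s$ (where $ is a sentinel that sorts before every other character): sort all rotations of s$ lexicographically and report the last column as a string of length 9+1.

rank  rotation    last
    0  $abccadabb  b
    1  abb$abccad  d
    2  abccadabb$  $
    3  adabb$abcc  c
    4  b$abccadab  b
    5  bb$abccada  a
    6  bccadabb$a  a
    7  cadabb$abc  c
    8  ccadabb$ab  b
    9  dabb$abcca  a

bd$cbaacba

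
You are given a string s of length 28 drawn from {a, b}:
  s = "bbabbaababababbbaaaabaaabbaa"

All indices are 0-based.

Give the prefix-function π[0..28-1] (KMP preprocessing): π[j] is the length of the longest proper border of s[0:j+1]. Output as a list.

π[0] = 0
j=1 s[j]='b': π[1]=1 (border 'b')
j=2 s[j]='a': k: 1→0; π[2]=0 (border '')
j=3 s[j]='b': π[3]=1 (border 'b')
j=4 s[j]='b': π[4]=2 (border 'bb')
j=5 s[j]='a': π[5]=3 (border 'bba')
j=6 s[j]='a': k: 3→0; π[6]=0 (border '')
j=7 s[j]='b': π[7]=1 (border 'b')
j=8 s[j]='a': k: 1→0; π[8]=0 (border '')
j=9 s[j]='b': π[9]=1 (border 'b')
j=10 s[j]='a': k: 1→0; π[10]=0 (border '')
j=11 s[j]='b': π[11]=1 (border 'b')
j=12 s[j]='a': k: 1→0; π[12]=0 (border '')
j=13 s[j]='b': π[13]=1 (border 'b')
j=14 s[j]='b': π[14]=2 (border 'bb')
j=15 s[j]='b': k: 2→1; π[15]=2 (border 'bb')
j=16 s[j]='a': π[16]=3 (border 'bba')
j=17 s[j]='a': k: 3→0; π[17]=0 (border '')
j=18 s[j]='a': π[18]=0 (border '')
j=19 s[j]='a': π[19]=0 (border '')
j=20 s[j]='b': π[20]=1 (border 'b')
j=21 s[j]='a': k: 1→0; π[21]=0 (border '')
j=22 s[j]='a': π[22]=0 (border '')
j=23 s[j]='a': π[23]=0 (border '')
j=24 s[j]='b': π[24]=1 (border 'b')
j=25 s[j]='b': π[25]=2 (border 'bb')
j=26 s[j]='a': π[26]=3 (border 'bba')
j=27 s[j]='a': k: 3→0; π[27]=0 (border '')

[0, 1, 0, 1, 2, 3, 0, 1, 0, 1, 0, 1, 0, 1, 2, 2, 3, 0, 0, 0, 1, 0, 0, 0, 1, 2, 3, 0]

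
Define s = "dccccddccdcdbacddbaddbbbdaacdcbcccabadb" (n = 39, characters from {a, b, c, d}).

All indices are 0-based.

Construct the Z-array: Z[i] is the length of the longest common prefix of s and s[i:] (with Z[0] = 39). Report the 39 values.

[39, 0, 0, 0, 0, 1, 3, 0, 0, 2, 0, 1, 0, 0, 0, 1, 1, 0, 0, 1, 1, 0, 0, 0, 1, 0, 0, 0, 2, 0, 0, 0, 0, 0, 0, 0, 0, 1, 0]

Z[0]=39
i=1: fresh scan; Z[1]=0
i=2: fresh scan; Z[2]=0
i=3: fresh scan; Z[3]=0
i=4: fresh scan; Z[4]=0
i=5: fresh scan; Z[5]=1 extend→box=[5,6)
i=6: fresh scan; Z[6]=3 extend→box=[6,9)
i=7: min(r-i=2, Z[1]=0)=0; Z[7]=0
i=8: min(r-i=1, Z[2]=0)=0; Z[8]=0
i=9: fresh scan; Z[9]=2 extend→box=[9,11)
i=10: min(r-i=1, Z[1]=0)=0; Z[10]=0
i=11: fresh scan; Z[11]=1 extend→box=[11,12)
i=12: fresh scan; Z[12]=0
i=13: fresh scan; Z[13]=0
i=14: fresh scan; Z[14]=0
i=15: fresh scan; Z[15]=1 extend→box=[15,16)
i=16: fresh scan; Z[16]=1 extend→box=[16,17)
i=17: fresh scan; Z[17]=0
i=18: fresh scan; Z[18]=0
i=19: fresh scan; Z[19]=1 extend→box=[19,20)
i=20: fresh scan; Z[20]=1 extend→box=[20,21)
i=21: fresh scan; Z[21]=0
i=22: fresh scan; Z[22]=0
i=23: fresh scan; Z[23]=0
i=24: fresh scan; Z[24]=1 extend→box=[24,25)
i=25: fresh scan; Z[25]=0
i=26: fresh scan; Z[26]=0
i=27: fresh scan; Z[27]=0
i=28: fresh scan; Z[28]=2 extend→box=[28,30)
i=29: min(r-i=1, Z[1]=0)=0; Z[29]=0
i=30: fresh scan; Z[30]=0
i=31: fresh scan; Z[31]=0
i=32: fresh scan; Z[32]=0
i=33: fresh scan; Z[33]=0
i=34: fresh scan; Z[34]=0
i=35: fresh scan; Z[35]=0
i=36: fresh scan; Z[36]=0
i=37: fresh scan; Z[37]=1 extend→box=[37,38)
i=38: fresh scan; Z[38]=0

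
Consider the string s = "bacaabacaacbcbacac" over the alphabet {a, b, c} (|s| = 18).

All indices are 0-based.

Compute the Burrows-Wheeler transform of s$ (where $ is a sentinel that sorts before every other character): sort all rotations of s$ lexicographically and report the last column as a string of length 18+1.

cccacbbba$accaaaaba

rank  rotation             last
    0  $bacaabacaacbcbacac  c
    1  aabacaacbcbacac$bac  c
    2  aacbcbacac$bacaabac  c
    3  abacaacbcbacac$baca  a
    4  ac$bacaabacaacbcbac  c
    5  acaabacaacbcbacac$b  b
    6  acaacbcbacac$bacaab  b
    7  acac$bacaabacaacbcb  b
    8  acbcbacac$bacaabaca  a
    9  bacaabacaacbcbacac$  $
   10  bacaacbcbacac$bacaa  a
   11  bacac$bacaabacaacbc  c
   12  bcbacac$bacaabacaac  c
   13  c$bacaabacaacbcbaca  a
   14  caabacaacbcbacac$ba  a
   15  caacbcbacac$bacaaba  a
   16  cac$bacaabacaacbcba  a
   17  cbacac$bacaabacaacb  b
   18  cbcbacac$bacaabacaa  a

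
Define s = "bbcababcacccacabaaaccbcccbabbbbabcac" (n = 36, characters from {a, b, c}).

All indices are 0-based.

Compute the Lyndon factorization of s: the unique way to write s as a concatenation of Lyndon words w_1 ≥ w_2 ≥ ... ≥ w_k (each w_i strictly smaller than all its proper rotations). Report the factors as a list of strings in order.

["bbc", "ababcacccac", "ab", "aaaccbcccbabbbbabcac"]

emit factor 1: 'bbc' (i=0, period=3)
emit factor 2: 'ababcacccac' (i=3, period=11)
emit factor 3: 'ab' (i=14, period=2)
emit factor 4: 'aaaccbcccbabbbbabcac' (i=16, period=20)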